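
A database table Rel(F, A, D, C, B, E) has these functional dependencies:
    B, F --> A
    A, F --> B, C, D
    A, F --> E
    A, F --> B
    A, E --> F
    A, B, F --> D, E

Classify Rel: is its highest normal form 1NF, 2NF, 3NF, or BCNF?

Candidate keys: {A, E}, {A, F}, {B, F}. Prime attributes: {A, B, E, F}.
Each dependency's left side is a superkey — BCNF holds.

BCNF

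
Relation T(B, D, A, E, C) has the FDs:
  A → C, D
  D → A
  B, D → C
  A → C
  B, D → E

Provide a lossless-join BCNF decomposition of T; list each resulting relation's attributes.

{A, B, E}; {A, C, D}

Candidate keys of the original relation: {A, B}, {B, D}.
{A, B, C, D, E}: {A} determines {A, C, D} here but is not a superkey — split on A → C, D, giving {A, C, D} and {A, B, E}.
{A, C, D}: every determinant is a superkey — BCNF.
{A, B, E}: every determinant is a superkey — BCNF.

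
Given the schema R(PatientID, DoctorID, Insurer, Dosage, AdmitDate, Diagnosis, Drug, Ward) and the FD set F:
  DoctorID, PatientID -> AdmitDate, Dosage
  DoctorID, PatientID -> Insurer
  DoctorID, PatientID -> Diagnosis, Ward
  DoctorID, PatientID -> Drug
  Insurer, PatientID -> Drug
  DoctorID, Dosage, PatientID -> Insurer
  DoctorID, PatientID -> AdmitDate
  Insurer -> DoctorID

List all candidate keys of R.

{DoctorID, PatientID}, {Insurer, PatientID}

No FD produces {PatientID}, so it must be in every candidate key.
{DoctorID, PatientID} is a candidate key since {DoctorID, PatientID}⁺ = {AdmitDate, Diagnosis, DoctorID, Dosage, Drug, Insurer, PatientID, Ward} covers every attribute.
{Insurer, PatientID} is a candidate key since {Insurer, PatientID}⁺ = {AdmitDate, Diagnosis, DoctorID, Dosage, Drug, Insurer, PatientID, Ward} covers every attribute.
Any other superkey properly contains one of these, so there are no further candidate keys.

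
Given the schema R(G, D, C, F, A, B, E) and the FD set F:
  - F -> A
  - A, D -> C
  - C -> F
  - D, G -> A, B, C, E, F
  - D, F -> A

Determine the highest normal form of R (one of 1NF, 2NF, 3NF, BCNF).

2NF

Candidate key: {D, G}. Prime attributes: {D, G}.
For F -> A we have {F}⁺ = {A, F}; {F} is not a superkey, so BCNF fails.
F -> A determines the non-prime attribute {A} from a non-superkey — 3NF is violated.
No proper subset of a key has a non-prime attribute in its closure, so there is no partial dependency; 2NF holds.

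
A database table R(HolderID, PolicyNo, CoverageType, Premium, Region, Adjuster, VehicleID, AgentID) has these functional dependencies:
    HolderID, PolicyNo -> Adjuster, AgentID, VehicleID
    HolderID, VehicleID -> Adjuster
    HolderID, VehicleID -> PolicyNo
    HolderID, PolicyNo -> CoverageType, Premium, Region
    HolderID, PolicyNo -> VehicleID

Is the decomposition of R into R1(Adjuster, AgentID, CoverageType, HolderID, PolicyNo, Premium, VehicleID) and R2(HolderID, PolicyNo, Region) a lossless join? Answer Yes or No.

Yes

The shared attributes are {HolderID, PolicyNo} and {HolderID, PolicyNo}⁺ = {Adjuster, AgentID, CoverageType, HolderID, PolicyNo, Premium, Region, VehicleID}.
R1 is contained in that closure, so R1 ∩ R2 -> R1 holds and the join is lossless.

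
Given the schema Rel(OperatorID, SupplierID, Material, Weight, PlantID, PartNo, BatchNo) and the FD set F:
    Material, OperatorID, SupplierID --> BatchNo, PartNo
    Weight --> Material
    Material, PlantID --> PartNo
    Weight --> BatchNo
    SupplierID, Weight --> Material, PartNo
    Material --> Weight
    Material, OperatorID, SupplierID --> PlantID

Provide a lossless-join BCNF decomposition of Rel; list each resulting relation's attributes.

{BatchNo, Material, Weight}; {OperatorID, PlantID, SupplierID, Weight}; {PartNo, SupplierID, Weight}

Candidate keys of the original relation: {Material, OperatorID, SupplierID}, {OperatorID, SupplierID, Weight}.
In {BatchNo, Material, OperatorID, PartNo, PlantID, SupplierID, Weight}, {Weight} is not a superkey ({Weight}⁺ restricted to this set is {BatchNo, Material, Weight}), so split on Weight --> BatchNo, Material into {BatchNo, Material, Weight} and {OperatorID, PartNo, PlantID, SupplierID, Weight}.
{BatchNo, Material, Weight} is in BCNF.
In {OperatorID, PartNo, PlantID, SupplierID, Weight}, {SupplierID, Weight} is not a superkey ({SupplierID, Weight}⁺ restricted to this set is {PartNo, SupplierID, Weight}), so split on SupplierID, Weight --> PartNo into {PartNo, SupplierID, Weight} and {OperatorID, PlantID, SupplierID, Weight}.
{PartNo, SupplierID, Weight} is in BCNF.
{OperatorID, PlantID, SupplierID, Weight} is in BCNF.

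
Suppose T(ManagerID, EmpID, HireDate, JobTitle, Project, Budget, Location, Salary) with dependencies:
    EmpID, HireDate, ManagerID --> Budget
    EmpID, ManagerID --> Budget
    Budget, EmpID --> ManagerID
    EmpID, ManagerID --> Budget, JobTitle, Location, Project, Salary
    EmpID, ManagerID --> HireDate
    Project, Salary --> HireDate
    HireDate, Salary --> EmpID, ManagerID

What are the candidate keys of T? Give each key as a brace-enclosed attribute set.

Closure of {Budget, EmpID} is {Budget, EmpID, HireDate, JobTitle, Location, ManagerID, Project, Salary}, the whole schema; {Budget, EmpID} is a candidate key.
Closure of {EmpID, ManagerID} is {Budget, EmpID, HireDate, JobTitle, Location, ManagerID, Project, Salary}, the whole schema; {EmpID, ManagerID} is a candidate key.
Closure of {HireDate, Salary} is {Budget, EmpID, HireDate, JobTitle, Location, ManagerID, Project, Salary}, the whole schema; {HireDate, Salary} is a candidate key.
Closure of {Project, Salary} is {Budget, EmpID, HireDate, JobTitle, Location, ManagerID, Project, Salary}, the whole schema; {Project, Salary} is a candidate key.
Any other superkey properly contains one of these, so there are no further candidate keys.

{Budget, EmpID}, {EmpID, ManagerID}, {HireDate, Salary}, {Project, Salary}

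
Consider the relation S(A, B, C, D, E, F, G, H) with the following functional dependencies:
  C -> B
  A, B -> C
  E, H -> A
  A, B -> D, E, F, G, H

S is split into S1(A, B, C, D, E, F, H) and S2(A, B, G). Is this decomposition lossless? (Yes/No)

Yes

S1 ∩ S2 = {A, B}; its closure under F is {A, B, C, D, E, F, G, H}.
S1 is contained in that closure, so S1 ∩ S2 -> S1 holds and the join is lossless.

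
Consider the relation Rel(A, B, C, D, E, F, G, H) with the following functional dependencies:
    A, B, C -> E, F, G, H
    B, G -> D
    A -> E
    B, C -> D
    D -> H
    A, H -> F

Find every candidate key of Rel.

{A, B, C}

Attributes never on any right-hand side: {A, B, C} — every candidate key must contain all of them.
{A, B, C}⁺ = {A, B, C, D, E, F, G, H} — all of the relation — so {A, B, C} is a candidate key.
No smaller or unrelated set reaches every attribute, so there are no other keys.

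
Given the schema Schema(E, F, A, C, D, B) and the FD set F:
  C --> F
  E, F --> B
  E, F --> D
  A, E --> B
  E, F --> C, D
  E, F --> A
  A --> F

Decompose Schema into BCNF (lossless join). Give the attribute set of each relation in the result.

Candidate keys of the original relation: {A, E}, {C, E}, {E, F}.
Within {A, B, C, D, E, F}: {C}⁺ ∩ {A, B, C, D, E, F} = {C, F}, not the whole set, so C --> F violates BCNF; decompose into {C, F} and {A, B, C, D, E}.
{C, F}: every determinant is a superkey — BCNF.
{A, B, C, D, E}: every determinant is a superkey — BCNF.

{A, B, C, D, E}; {C, F}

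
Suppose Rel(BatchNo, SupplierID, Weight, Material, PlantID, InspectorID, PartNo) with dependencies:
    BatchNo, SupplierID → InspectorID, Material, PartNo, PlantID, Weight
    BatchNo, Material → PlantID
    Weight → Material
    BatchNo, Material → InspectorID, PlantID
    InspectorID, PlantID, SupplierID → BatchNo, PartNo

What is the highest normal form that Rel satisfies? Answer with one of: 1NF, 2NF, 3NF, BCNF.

2NF

Candidate keys: {BatchNo, SupplierID}, {InspectorID, PlantID, SupplierID}. Prime attributes: {BatchNo, InspectorID, PlantID, SupplierID}.
BatchNo, Material → PlantID: {BatchNo, Material}⁺ = {BatchNo, InspectorID, Material, PlantID}, which is not all of the attributes, so the left side is not a superkey — BCNF is violated.
Weight → Material determines the non-prime attribute {Material} from a non-superkey — 3NF is violated.
Checking every proper subset of each key, none determines a non-prime attribute — 2NF is satisfied.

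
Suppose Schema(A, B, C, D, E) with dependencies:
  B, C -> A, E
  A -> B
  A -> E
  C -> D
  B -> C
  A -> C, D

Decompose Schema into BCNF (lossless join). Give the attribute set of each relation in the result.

Candidate keys of the original relation: {A}, {B}.
Within {A, B, C, D, E}: {C}⁺ ∩ {A, B, C, D, E} = {C, D}, not the whole set, so C -> D violates BCNF; decompose into {C, D} and {A, B, C, E}.
{C, D} is in BCNF.
{A, B, C, E} is in BCNF.

{A, B, C, E}; {C, D}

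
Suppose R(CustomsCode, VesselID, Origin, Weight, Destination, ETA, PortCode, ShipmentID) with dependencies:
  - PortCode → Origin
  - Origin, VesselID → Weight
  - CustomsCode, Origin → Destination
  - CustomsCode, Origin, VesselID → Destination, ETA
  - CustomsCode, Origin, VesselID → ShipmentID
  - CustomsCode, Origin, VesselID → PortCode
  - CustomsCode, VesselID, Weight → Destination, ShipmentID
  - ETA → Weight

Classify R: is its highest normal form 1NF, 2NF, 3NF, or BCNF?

1NF

Candidate keys: {CustomsCode, Origin, VesselID}, {CustomsCode, PortCode, VesselID}. Prime attributes: {CustomsCode, Origin, PortCode, VesselID}.
PortCode → Origin: {PortCode}⁺ = {Origin, PortCode}, which is not all of the attributes, so the left side is not a superkey — BCNF is violated.
Because {Weight} is non-prime and the left side of Origin, VesselID → Weight is not a superkey, the relation is not in 3NF.
{CustomsCode, Origin} is a proper subset of the key {CustomsCode, Origin, VesselID}, and {CustomsCode, Origin}⁺ contains the non-prime attribute {Destination} — a partial dependency, so 2NF is violated.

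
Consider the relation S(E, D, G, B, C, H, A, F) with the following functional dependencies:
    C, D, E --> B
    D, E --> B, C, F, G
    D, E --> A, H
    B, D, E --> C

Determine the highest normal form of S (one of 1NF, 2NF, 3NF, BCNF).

Candidate key: {D, E}. Prime attributes: {D, E}.
The left-hand side of every FD is a superkey, so BCNF is satisfied.

BCNF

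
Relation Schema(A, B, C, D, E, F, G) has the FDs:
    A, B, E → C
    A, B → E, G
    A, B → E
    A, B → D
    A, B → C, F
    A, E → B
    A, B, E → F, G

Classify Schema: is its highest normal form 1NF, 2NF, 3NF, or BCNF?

Candidate keys: {A, B}, {A, E}. Prime attributes: {A, B, E}.
Each dependency's left side is a superkey — BCNF holds.

BCNF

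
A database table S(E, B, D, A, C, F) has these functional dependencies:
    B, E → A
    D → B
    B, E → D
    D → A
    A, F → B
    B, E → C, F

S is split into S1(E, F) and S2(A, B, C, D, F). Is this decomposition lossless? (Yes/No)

No

The shared attributes are {F} and {F}⁺ = {F}.
Neither S1 nor S2 is contained in that closure, so the decomposition is lossy.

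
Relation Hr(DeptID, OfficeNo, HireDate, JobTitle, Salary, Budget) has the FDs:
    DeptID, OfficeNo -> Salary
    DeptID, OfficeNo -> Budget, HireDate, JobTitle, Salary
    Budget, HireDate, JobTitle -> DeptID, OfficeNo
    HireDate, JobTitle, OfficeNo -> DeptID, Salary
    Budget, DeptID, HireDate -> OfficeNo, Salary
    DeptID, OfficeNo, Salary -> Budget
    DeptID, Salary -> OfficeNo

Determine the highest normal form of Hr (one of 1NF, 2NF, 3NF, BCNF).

Candidate keys: {Budget, DeptID, HireDate}, {Budget, HireDate, JobTitle}, {DeptID, OfficeNo}, {DeptID, Salary}, {HireDate, JobTitle, OfficeNo}. Prime attributes: {Budget, DeptID, HireDate, JobTitle, OfficeNo, Salary}.
Each dependency's left side is a superkey — BCNF holds.

BCNF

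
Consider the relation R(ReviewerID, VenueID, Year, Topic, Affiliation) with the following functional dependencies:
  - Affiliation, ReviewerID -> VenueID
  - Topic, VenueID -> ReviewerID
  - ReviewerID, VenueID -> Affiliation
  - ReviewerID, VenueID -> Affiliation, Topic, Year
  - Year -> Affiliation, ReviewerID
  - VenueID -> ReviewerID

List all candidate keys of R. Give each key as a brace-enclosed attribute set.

{Affiliation, ReviewerID}, {VenueID}, {Year}

Closure of {VenueID} is {Affiliation, ReviewerID, Topic, VenueID, Year}, the whole schema; {VenueID} is a candidate key.
Closure of {Year} is {Affiliation, ReviewerID, Topic, VenueID, Year}, the whole schema; {Year} is a candidate key.
Closure of {Affiliation, ReviewerID} is {Affiliation, ReviewerID, Topic, VenueID, Year}, the whole schema; {Affiliation, ReviewerID} is a candidate key.
Any other superkey properly contains one of these, so there are no further candidate keys.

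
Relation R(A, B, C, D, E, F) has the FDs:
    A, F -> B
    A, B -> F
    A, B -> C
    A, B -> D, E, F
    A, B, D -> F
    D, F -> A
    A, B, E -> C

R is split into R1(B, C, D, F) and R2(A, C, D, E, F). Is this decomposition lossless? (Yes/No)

Common attributes: {C, D, F}; their closure is {A, B, C, D, E, F}.
R1 is contained in that closure, so R1 ∩ R2 -> R1 holds and the join is lossless.

Yes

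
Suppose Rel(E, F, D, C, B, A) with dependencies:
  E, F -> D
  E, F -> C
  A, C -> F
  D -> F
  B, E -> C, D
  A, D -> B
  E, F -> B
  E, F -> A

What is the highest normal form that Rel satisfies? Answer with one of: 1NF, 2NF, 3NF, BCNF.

3NF

Candidate keys: {A, C, E}, {B, E}, {D, E}, {E, F}. Prime attributes: {A, B, C, D, E, F}.
For A, C -> F we have {A, C}⁺ = {A, C, F}; {A, C} is not a superkey, so BCNF fails.
Since {F} ⊆ prime attributes and every other non-superkey FD also has a prime right side, the schema is in 3NF.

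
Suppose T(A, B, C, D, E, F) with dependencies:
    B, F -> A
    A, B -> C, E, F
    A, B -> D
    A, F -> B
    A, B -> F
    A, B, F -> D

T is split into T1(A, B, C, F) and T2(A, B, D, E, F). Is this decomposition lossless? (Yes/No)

The shared attributes are {A, B, F} and {A, B, F}⁺ = {A, B, C, D, E, F}.
Since T1 ⊆ {A, B, C, D, E, F}, the intersection is a superkey of T1; the decomposition is lossless.

Yes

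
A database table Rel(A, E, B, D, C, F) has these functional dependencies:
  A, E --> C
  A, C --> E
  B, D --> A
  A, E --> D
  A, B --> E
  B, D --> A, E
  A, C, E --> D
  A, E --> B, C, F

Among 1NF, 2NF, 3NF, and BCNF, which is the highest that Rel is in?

BCNF

Candidate keys: {A, B}, {A, C}, {A, E}, {B, D}. Prime attributes: {A, B, C, D, E}.
The left-hand side of every FD is a superkey, so BCNF is satisfied.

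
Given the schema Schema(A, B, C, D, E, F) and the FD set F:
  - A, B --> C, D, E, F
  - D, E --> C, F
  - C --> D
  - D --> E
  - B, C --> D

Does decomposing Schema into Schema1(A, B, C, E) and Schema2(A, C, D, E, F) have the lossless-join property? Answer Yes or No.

Schema1 ∩ Schema2 = {A, C, E}; its closure under F is {A, C, D, E, F}.
This includes all of Schema2, so the common attributes are a superkey of Schema2 — the join is lossless.

Yes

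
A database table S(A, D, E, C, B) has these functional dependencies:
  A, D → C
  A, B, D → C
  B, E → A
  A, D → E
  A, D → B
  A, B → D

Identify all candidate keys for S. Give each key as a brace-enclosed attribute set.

{A, B}, {A, D}, {B, E}

{A, B}⁺ = {A, B, C, D, E} — all of the relation — so {A, B} is a candidate key.
{A, D}⁺ = {A, B, C, D, E} — all of the relation — so {A, D} is a candidate key.
{B, E}⁺ = {A, B, C, D, E} — all of the relation — so {B, E} is a candidate key.
Any other superkey properly contains one of these, so there are no further candidate keys.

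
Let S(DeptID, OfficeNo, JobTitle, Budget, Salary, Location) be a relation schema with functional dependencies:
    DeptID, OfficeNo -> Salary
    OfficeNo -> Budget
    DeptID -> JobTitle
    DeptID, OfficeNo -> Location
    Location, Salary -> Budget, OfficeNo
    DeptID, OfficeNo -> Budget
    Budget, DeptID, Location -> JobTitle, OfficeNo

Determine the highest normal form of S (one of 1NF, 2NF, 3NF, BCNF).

Candidate keys: {Budget, DeptID, Location}, {DeptID, Location, Salary}, {DeptID, OfficeNo}. Prime attributes: {Budget, DeptID, Location, OfficeNo, Salary}.
OfficeNo -> Budget breaks BCNF: {OfficeNo}⁺ = {Budget, OfficeNo}, so {OfficeNo} is not a superkey.
DeptID -> JobTitle has non-prime {JobTitle} on the right and a non-superkey on the left, so 3NF fails.
The proper key subset {DeptID} of {DeptID, OfficeNo} determines non-prime {JobTitle}, so the relation is not even in 2NF.

1NF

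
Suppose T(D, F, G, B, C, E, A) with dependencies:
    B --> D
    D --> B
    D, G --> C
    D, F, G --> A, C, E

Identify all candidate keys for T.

{F, G} never appear on the right of any FD, so every key must include all of them.
{B, F, G}⁺ = {A, B, C, D, E, F, G}, which is every attribute, so {B, F, G} is a candidate key.
{D, F, G}⁺ = {A, B, C, D, E, F, G}, which is every attribute, so {D, F, G} is a candidate key.
These are minimal and exhaustive — every other superkey contains one of them.

{B, F, G}, {D, F, G}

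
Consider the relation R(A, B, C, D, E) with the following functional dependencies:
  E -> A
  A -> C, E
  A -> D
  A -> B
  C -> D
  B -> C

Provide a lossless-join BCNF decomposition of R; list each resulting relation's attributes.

Candidate keys of the original relation: {A}, {E}.
In {A, B, C, D, E}, {C} is not a superkey ({C}⁺ restricted to this set is {C, D}), so split on C -> D into {C, D} and {A, B, C, E}.
{C, D} is in BCNF.
In {A, B, C, E}, {B} is not a superkey ({B}⁺ restricted to this set is {B, C}), so split on B -> C into {B, C} and {A, B, E}.
{B, C} is in BCNF.
{A, B, E} is in BCNF.

{A, B, E}; {B, C}; {C, D}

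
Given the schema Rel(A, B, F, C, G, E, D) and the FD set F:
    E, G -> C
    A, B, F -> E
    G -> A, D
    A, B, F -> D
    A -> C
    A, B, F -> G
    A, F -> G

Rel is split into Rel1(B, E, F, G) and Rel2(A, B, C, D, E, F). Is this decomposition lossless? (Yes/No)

No

Common attributes: {B, E, F}; their closure is {B, E, F}.
Neither Rel1 nor Rel2 is contained in that closure, so the decomposition is lossy.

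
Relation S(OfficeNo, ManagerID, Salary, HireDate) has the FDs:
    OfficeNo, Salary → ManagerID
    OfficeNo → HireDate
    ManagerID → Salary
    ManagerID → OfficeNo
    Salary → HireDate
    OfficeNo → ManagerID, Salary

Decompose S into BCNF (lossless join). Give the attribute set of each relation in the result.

{HireDate, Salary}; {ManagerID, OfficeNo, Salary}

Candidate keys of the original relation: {ManagerID}, {OfficeNo}.
{HireDate, ManagerID, OfficeNo, Salary}: {Salary} determines {HireDate, Salary} here but is not a superkey — split on Salary → HireDate, giving {HireDate, Salary} and {ManagerID, OfficeNo, Salary}.
{HireDate, Salary} has no BCNF violation.
{ManagerID, OfficeNo, Salary} has no BCNF violation.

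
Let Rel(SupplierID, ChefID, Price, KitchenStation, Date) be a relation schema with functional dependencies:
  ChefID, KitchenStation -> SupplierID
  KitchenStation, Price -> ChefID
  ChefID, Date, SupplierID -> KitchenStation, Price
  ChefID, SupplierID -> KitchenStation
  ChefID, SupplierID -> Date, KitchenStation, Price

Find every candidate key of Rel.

{ChefID, KitchenStation}, {ChefID, SupplierID}, {KitchenStation, Price}

{ChefID, KitchenStation}⁺ = {ChefID, Date, KitchenStation, Price, SupplierID}, which is every attribute, so {ChefID, KitchenStation} is a candidate key.
{ChefID, SupplierID}⁺ = {ChefID, Date, KitchenStation, Price, SupplierID}, which is every attribute, so {ChefID, SupplierID} is a candidate key.
{KitchenStation, Price}⁺ = {ChefID, Date, KitchenStation, Price, SupplierID}, which is every attribute, so {KitchenStation, Price} is a candidate key.
Any other superkey properly contains one of these, so there are no further candidate keys.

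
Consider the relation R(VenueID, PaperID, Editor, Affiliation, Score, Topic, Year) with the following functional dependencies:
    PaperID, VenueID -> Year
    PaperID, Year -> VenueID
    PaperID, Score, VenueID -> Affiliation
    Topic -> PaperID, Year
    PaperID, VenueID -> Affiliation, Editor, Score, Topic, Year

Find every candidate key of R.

{PaperID, VenueID}, {PaperID, Year}, {Topic}

{Topic}⁺ = {Affiliation, Editor, PaperID, Score, Topic, VenueID, Year} — all of the relation — so {Topic} is a candidate key.
{PaperID, VenueID}⁺ = {Affiliation, Editor, PaperID, Score, Topic, VenueID, Year} — all of the relation — so {PaperID, VenueID} is a candidate key.
{PaperID, Year}⁺ = {Affiliation, Editor, PaperID, Score, Topic, VenueID, Year} — all of the relation — so {PaperID, Year} is a candidate key.
Any other superkey properly contains one of these, so there are no further candidate keys.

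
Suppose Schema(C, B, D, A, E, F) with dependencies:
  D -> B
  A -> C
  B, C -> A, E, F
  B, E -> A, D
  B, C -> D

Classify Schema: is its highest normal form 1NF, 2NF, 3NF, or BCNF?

Candidate keys: {A, B}, {A, D}, {B, C}, {B, E}, {C, D}, {D, E}. Prime attributes: {A, B, C, D, E}.
D -> B: {D}⁺ = {B, D}, which is not all of the attributes, so the left side is not a superkey — BCNF is violated.
Its right-hand attributes {B} are all prime, as are those of every other non-superkey FD — the relation is in 3NF.

3NF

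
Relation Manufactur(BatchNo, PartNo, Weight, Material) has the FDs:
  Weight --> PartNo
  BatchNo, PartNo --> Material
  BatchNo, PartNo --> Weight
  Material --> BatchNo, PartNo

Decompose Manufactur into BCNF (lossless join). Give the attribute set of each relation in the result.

{BatchNo, Material, Weight}; {PartNo, Weight}

Candidate keys of the original relation: {BatchNo, PartNo}, {BatchNo, Weight}, {Material}.
Within {BatchNo, Material, PartNo, Weight}: {Weight}⁺ ∩ {BatchNo, Material, PartNo, Weight} = {PartNo, Weight}, not the whole set, so Weight --> PartNo violates BCNF; decompose into {PartNo, Weight} and {BatchNo, Material, Weight}.
{PartNo, Weight} has no BCNF violation.
{BatchNo, Material, Weight} has no BCNF violation.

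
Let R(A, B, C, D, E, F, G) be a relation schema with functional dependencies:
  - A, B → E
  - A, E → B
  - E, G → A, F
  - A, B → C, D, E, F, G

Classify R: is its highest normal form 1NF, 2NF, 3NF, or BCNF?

Candidate keys: {A, B}, {A, E}, {E, G}. Prime attributes: {A, B, E, G}.
Every FD has a superkey on the left, so the relation is in BCNF.

BCNF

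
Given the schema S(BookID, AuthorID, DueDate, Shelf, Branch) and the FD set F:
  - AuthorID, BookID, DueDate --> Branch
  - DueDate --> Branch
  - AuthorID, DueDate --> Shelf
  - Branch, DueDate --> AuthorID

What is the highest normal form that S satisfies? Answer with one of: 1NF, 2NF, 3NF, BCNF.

1NF

Candidate key: {BookID, DueDate}. Prime attributes: {BookID, DueDate}.
For DueDate --> Branch we have {DueDate}⁺ = {AuthorID, Branch, DueDate, Shelf}; {DueDate} is not a superkey, so BCNF fails.
DueDate --> Branch determines the non-prime attribute {Branch} from a non-superkey — 3NF is violated.
Since {DueDate} ⊂ {BookID, DueDate} and {DueDate}⁺ ⊇ {AuthorID, Branch, Shelf} with {AuthorID, Branch, Shelf} non-prime, there is a partial dependency; 2NF fails.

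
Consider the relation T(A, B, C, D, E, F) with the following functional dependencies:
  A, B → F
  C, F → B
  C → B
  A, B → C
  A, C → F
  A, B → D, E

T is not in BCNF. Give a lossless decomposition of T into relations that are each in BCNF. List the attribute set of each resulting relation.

{A, C, D, E, F}; {B, C}

Candidate keys of the original relation: {A, B}, {A, C}.
{A, B, C, D, E, F}: {C, F} determines {B, C, F} here but is not a superkey — split on C, F → B, giving {B, C, F} and {A, C, D, E, F}.
{B, C, F}: {C} determines {B, C} here but is not a superkey — split on C → B, giving {B, C} and {C, F}.
{B, C} is in BCNF.
{C, F} is in BCNF.
{A, C, D, E, F} is in BCNF.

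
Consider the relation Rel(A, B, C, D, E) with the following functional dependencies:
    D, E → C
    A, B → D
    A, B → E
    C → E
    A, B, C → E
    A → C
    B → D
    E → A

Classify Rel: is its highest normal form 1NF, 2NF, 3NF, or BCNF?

Candidate keys: {A, B}, {B, C}, {B, E}. Prime attributes: {A, B, C, E}.
For D, E → C we have {D, E}⁺ = {A, C, D, E}; {D, E} is not a superkey, so BCNF fails.
B → D determines the non-prime attribute {D} from a non-superkey — 3NF is violated.
The proper key subset {B} of {A, B} determines non-prime {D}, so the relation is not even in 2NF.

1NF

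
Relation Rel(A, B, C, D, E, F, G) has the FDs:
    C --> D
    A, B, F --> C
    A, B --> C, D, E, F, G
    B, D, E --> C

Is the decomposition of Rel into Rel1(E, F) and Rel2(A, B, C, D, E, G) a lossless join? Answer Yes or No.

No

The shared attributes are {E} and {E}⁺ = {E}.
Rel1 ⊄ {E} and Rel2 ⊄ {E}, so the split is lossy.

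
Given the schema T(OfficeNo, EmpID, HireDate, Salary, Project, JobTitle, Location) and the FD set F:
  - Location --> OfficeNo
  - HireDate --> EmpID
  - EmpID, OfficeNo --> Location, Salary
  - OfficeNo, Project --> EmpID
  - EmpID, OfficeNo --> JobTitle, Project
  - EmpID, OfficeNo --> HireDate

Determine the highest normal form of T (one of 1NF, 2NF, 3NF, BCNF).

Candidate keys: {EmpID, Location}, {EmpID, OfficeNo}, {HireDate, Location}, {HireDate, OfficeNo}, {Location, Project}, {OfficeNo, Project}. Prime attributes: {EmpID, HireDate, Location, OfficeNo, Project}.
For Location --> OfficeNo we have {Location}⁺ = {Location, OfficeNo}; {Location} is not a superkey, so BCNF fails.
But every attribute on its right side ({OfficeNo}) is prime, and the same holds for every other non-superkey FD, so 3NF still holds.

3NF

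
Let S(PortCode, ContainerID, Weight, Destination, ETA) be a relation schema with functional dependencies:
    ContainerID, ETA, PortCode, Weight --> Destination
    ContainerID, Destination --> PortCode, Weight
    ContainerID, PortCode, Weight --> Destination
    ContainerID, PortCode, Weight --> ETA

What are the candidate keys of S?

{ContainerID, Destination}, {ContainerID, PortCode, Weight}

No FD produces {ContainerID}, so it must be in every candidate key.
{ContainerID, Destination}⁺ = {ContainerID, Destination, ETA, PortCode, Weight} — all of the relation — so {ContainerID, Destination} is a candidate key.
{ContainerID, PortCode, Weight}⁺ = {ContainerID, Destination, ETA, PortCode, Weight} — all of the relation — so {ContainerID, PortCode, Weight} is a candidate key.
No proper subset of any of these is a key, and no other minimal superkey exists.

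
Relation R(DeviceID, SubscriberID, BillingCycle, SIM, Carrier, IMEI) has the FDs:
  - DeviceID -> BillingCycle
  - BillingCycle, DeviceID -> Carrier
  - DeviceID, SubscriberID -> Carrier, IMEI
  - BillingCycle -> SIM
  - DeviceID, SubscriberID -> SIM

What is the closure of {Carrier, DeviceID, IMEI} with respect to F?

Start with {Carrier, DeviceID, IMEI}.
DeviceID -> BillingCycle applies; add {BillingCycle} → now {BillingCycle, Carrier, DeviceID, IMEI}.
BillingCycle -> SIM applies; add {SIM} → now {BillingCycle, Carrier, DeviceID, IMEI, SIM}.
No further FD applies.

{BillingCycle, Carrier, DeviceID, IMEI, SIM}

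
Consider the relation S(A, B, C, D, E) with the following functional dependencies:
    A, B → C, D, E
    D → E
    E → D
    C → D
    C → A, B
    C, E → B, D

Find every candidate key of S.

{C}⁺ = {A, B, C, D, E} — all of the relation — so {C} is a candidate key.
{A, B}⁺ = {A, B, C, D, E} — all of the relation — so {A, B} is a candidate key.
Any other superkey properly contains one of these, so there are no further candidate keys.

{A, B}, {C}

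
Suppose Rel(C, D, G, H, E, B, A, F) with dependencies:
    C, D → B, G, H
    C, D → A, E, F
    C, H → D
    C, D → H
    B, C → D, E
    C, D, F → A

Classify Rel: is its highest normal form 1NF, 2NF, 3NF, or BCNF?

Candidate keys: {B, C}, {C, D}, {C, H}. Prime attributes: {B, C, D, H}.
Every FD has a superkey on the left, so the relation is in BCNF.

BCNF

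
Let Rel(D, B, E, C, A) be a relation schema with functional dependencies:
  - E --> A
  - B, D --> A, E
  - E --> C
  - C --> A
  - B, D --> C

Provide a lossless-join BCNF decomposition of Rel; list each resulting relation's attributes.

Candidate key of the original relation: {B, D}.
Within {A, B, C, D, E}: {E}⁺ ∩ {A, B, C, D, E} = {A, C, E}, not the whole set, so E --> A, C violates BCNF; decompose into {A, C, E} and {B, D, E}.
Within {A, C, E}: {C}⁺ ∩ {A, C, E} = {A, C}, not the whole set, so C --> A violates BCNF; decompose into {A, C} and {C, E}.
{A, C} has no BCNF violation.
{C, E} has no BCNF violation.
{B, D, E} has no BCNF violation.

{A, C}; {B, D, E}; {C, E}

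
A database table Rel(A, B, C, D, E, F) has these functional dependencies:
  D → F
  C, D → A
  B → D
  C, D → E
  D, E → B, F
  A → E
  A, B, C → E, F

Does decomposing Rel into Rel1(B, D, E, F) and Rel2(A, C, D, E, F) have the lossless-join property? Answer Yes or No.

Yes

Common attributes: {D, E, F}; their closure is {B, D, E, F}.
Since Rel1 ⊆ {B, D, E, F}, the intersection is a superkey of Rel1; the decomposition is lossless.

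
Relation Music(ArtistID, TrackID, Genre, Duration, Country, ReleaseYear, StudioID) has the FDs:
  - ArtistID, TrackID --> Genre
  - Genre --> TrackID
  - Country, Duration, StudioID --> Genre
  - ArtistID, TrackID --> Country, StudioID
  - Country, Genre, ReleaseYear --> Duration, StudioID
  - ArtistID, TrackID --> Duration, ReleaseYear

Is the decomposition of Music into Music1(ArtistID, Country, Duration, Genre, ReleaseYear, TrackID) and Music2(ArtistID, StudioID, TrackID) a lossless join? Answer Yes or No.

Yes

Music1 ∩ Music2 = {ArtistID, TrackID}; its closure under F is {ArtistID, Country, Duration, Genre, ReleaseYear, StudioID, TrackID}.
This includes all of Music1, so the common attributes are a superkey of Music1 — the join is lossless.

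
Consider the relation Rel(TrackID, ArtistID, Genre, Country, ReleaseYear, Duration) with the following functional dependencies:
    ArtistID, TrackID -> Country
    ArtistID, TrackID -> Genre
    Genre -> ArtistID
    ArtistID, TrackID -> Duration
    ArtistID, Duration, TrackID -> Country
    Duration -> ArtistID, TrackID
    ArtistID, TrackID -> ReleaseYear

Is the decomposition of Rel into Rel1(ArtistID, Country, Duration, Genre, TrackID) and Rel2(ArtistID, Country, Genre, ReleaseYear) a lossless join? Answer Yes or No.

Common attributes: {ArtistID, Country, Genre}; their closure is {ArtistID, Country, Genre}.
Rel1 ⊄ {ArtistID, Country, Genre} and Rel2 ⊄ {ArtistID, Country, Genre}, so the split is lossy.

No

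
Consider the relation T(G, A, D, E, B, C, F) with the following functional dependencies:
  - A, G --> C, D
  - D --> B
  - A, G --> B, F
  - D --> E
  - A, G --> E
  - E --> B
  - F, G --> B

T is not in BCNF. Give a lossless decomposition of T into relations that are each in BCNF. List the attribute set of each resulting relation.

Candidate key of the original relation: {A, G}.
{A, B, C, D, E, F, G}: {D} determines {B, D, E} here but is not a superkey — split on D --> B, E, giving {B, D, E} and {A, C, D, F, G}.
{B, D, E}: {E} determines {B, E} here but is not a superkey — split on E --> B, giving {B, E} and {D, E}.
{B, E}: every determinant is a superkey — BCNF.
{D, E}: every determinant is a superkey — BCNF.
{A, C, D, F, G}: every determinant is a superkey — BCNF.

{A, C, D, F, G}; {B, E}; {D, E}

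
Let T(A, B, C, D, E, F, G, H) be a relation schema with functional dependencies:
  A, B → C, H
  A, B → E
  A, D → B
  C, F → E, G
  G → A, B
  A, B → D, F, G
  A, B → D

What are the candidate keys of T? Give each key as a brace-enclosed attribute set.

{A, B}, {A, D}, {C, F}, {G}

{G}⁺ = {A, B, C, D, E, F, G, H}, which is every attribute, so {G} is a candidate key.
{A, B}⁺ = {A, B, C, D, E, F, G, H}, which is every attribute, so {A, B} is a candidate key.
{A, D}⁺ = {A, B, C, D, E, F, G, H}, which is every attribute, so {A, D} is a candidate key.
{C, F}⁺ = {A, B, C, D, E, F, G, H}, which is every attribute, so {C, F} is a candidate key.
Any other superkey properly contains one of these, so there are no further candidate keys.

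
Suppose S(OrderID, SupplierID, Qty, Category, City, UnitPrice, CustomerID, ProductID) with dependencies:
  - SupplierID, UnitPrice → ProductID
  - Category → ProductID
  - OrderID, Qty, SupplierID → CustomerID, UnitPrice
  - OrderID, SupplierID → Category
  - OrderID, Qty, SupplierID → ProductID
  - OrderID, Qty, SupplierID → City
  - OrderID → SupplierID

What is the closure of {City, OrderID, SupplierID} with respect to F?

Start with {City, OrderID, SupplierID}.
OrderID, SupplierID → Category applies; add {Category} → now {Category, City, OrderID, SupplierID}.
Category → ProductID applies; add {ProductID} → now {Category, City, OrderID, ProductID, SupplierID}.
No further FD applies.

{Category, City, OrderID, ProductID, SupplierID}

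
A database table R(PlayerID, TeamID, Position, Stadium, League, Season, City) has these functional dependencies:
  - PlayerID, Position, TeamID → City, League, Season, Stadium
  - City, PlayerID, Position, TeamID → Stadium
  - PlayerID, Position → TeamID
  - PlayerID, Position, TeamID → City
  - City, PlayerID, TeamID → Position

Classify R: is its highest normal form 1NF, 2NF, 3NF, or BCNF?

BCNF

Candidate keys: {City, PlayerID, TeamID}, {PlayerID, Position}. Prime attributes: {City, PlayerID, Position, TeamID}.
Every FD has a superkey on the left, so the relation is in BCNF.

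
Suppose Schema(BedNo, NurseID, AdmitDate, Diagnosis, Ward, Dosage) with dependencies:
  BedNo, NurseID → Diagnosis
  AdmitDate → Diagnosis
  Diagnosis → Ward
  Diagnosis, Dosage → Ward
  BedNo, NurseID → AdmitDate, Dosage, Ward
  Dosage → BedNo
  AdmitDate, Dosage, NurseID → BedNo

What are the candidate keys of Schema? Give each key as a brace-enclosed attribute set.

{BedNo, NurseID}, {Dosage, NurseID}

{NurseID} never appears on the right of any FD, so every key must include it.
{BedNo, NurseID}⁺ = {AdmitDate, BedNo, Diagnosis, Dosage, NurseID, Ward}, which is every attribute, so {BedNo, NurseID} is a candidate key.
{Dosage, NurseID}⁺ = {AdmitDate, BedNo, Diagnosis, Dosage, NurseID, Ward}, which is every attribute, so {Dosage, NurseID} is a candidate key.
Any other superkey properly contains one of these, so there are no further candidate keys.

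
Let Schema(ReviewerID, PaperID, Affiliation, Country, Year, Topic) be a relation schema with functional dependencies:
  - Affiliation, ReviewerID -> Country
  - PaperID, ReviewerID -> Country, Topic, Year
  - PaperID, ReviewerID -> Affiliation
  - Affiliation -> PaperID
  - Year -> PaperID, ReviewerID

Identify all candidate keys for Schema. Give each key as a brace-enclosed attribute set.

{Year} is a candidate key since {Year}⁺ = {Affiliation, Country, PaperID, ReviewerID, Topic, Year} covers every attribute.
{Affiliation, ReviewerID} is a candidate key since {Affiliation, ReviewerID}⁺ = {Affiliation, Country, PaperID, ReviewerID, Topic, Year} covers every attribute.
{PaperID, ReviewerID} is a candidate key since {PaperID, ReviewerID}⁺ = {Affiliation, Country, PaperID, ReviewerID, Topic, Year} covers every attribute.
No proper subset of any of these is a key, and no other minimal superkey exists.

{Affiliation, ReviewerID}, {PaperID, ReviewerID}, {Year}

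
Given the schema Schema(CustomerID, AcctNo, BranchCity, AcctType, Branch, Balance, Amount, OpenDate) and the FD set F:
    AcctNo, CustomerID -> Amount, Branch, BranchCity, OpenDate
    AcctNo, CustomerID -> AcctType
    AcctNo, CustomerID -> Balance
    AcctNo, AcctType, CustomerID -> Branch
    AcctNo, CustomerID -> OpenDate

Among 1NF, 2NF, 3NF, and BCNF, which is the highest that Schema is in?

Candidate key: {AcctNo, CustomerID}. Prime attributes: {AcctNo, CustomerID}.
Every FD has a superkey on the left, so the relation is in BCNF.

BCNF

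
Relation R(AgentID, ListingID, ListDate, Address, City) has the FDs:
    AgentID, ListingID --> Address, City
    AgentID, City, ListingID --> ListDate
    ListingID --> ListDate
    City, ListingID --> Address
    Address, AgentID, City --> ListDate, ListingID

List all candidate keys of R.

{Address, AgentID, City}, {AgentID, ListingID}

{AgentID} never appears on the right of any FD, so every key must include it.
{AgentID, ListingID}⁺ = {Address, AgentID, City, ListDate, ListingID}, which is every attribute, so {AgentID, ListingID} is a candidate key.
{Address, AgentID, City}⁺ = {Address, AgentID, City, ListDate, ListingID}, which is every attribute, so {Address, AgentID, City} is a candidate key.
No proper subset of any of these is a key, and no other minimal superkey exists.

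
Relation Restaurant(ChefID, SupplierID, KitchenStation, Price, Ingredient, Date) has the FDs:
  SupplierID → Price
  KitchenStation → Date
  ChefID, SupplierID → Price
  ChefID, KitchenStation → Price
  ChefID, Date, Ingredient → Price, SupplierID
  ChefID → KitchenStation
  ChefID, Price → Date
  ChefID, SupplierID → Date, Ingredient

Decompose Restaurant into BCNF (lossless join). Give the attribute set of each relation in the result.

{ChefID, Ingredient, SupplierID}; {ChefID, KitchenStation}; {Date, KitchenStation}; {Price, SupplierID}

Candidate keys of the original relation: {ChefID, Ingredient}, {ChefID, SupplierID}.
In {ChefID, Date, Ingredient, KitchenStation, Price, SupplierID}, {SupplierID} is not a superkey ({SupplierID}⁺ restricted to this set is {Price, SupplierID}), so split on SupplierID → Price into {Price, SupplierID} and {ChefID, Date, Ingredient, KitchenStation, SupplierID}.
{Price, SupplierID}: every determinant is a superkey — BCNF.
In {ChefID, Date, Ingredient, KitchenStation, SupplierID}, {KitchenStation} is not a superkey ({KitchenStation}⁺ restricted to this set is {Date, KitchenStation}), so split on KitchenStation → Date into {Date, KitchenStation} and {ChefID, Ingredient, KitchenStation, SupplierID}.
{Date, KitchenStation}: every determinant is a superkey — BCNF.
In {ChefID, Ingredient, KitchenStation, SupplierID}, {ChefID} is not a superkey ({ChefID}⁺ restricted to this set is {ChefID, KitchenStation}), so split on ChefID → KitchenStation into {ChefID, KitchenStation} and {ChefID, Ingredient, SupplierID}.
{ChefID, KitchenStation}: every determinant is a superkey — BCNF.
{ChefID, Ingredient, SupplierID}: every determinant is a superkey — BCNF.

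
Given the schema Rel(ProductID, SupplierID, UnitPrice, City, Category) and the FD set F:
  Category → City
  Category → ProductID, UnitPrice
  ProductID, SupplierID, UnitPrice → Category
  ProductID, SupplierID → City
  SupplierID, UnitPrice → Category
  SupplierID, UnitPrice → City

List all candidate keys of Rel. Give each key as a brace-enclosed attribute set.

{Category, SupplierID}, {SupplierID, UnitPrice}

{SupplierID} never appears on the right of any FD, so every key must include it.
{Category, SupplierID}⁺ = {Category, City, ProductID, SupplierID, UnitPrice} — all of the relation — so {Category, SupplierID} is a candidate key.
{SupplierID, UnitPrice}⁺ = {Category, City, ProductID, SupplierID, UnitPrice} — all of the relation — so {SupplierID, UnitPrice} is a candidate key.
These are minimal and exhaustive — every other superkey contains one of them.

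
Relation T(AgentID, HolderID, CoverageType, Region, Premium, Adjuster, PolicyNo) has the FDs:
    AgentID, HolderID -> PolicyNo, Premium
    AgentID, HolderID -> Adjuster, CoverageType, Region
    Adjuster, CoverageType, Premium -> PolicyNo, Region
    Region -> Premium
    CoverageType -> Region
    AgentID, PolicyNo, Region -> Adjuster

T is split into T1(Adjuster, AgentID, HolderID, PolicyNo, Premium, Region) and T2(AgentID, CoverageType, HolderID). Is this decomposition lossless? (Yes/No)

T1 ∩ T2 = {AgentID, HolderID}; its closure under F is {Adjuster, AgentID, CoverageType, HolderID, PolicyNo, Premium, Region}.
This includes all of T1, so the common attributes are a superkey of T1 — the join is lossless.

Yes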